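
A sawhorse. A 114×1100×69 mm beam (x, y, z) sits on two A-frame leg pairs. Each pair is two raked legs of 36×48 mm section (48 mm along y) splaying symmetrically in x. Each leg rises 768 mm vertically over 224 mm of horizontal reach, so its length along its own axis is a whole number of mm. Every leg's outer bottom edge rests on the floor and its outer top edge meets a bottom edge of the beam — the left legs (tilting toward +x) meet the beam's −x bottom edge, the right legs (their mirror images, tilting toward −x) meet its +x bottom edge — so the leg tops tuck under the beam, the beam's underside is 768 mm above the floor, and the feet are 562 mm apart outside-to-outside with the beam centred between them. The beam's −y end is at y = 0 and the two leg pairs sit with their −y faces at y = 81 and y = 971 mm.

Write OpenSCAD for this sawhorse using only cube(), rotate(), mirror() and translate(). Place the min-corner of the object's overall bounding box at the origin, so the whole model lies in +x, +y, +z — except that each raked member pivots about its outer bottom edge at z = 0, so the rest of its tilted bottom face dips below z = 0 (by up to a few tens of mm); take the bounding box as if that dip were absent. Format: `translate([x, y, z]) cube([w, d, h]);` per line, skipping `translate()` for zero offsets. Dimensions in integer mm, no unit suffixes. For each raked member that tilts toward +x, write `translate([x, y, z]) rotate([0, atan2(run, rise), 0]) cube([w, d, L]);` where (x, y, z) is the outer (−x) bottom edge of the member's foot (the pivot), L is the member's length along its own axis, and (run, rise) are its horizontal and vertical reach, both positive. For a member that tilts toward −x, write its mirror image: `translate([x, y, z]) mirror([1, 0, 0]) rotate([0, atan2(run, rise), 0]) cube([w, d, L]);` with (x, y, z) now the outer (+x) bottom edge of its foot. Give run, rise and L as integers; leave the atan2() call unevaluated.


translate([224, 0, 768]) cube([114, 1100, 69]);
translate([0, 81, 0]) rotate([0, atan2(224, 768), 0]) cube([36, 48, 800]);
translate([562, 81, 0]) mirror([1, 0, 0]) rotate([0, atan2(224, 768), 0]) cube([36, 48, 800]);
translate([0, 971, 0]) rotate([0, atan2(224, 768), 0]) cube([36, 48, 800]);
translate([562, 971, 0]) mirror([1, 0, 0]) rotate([0, atan2(224, 768), 0]) cube([36, 48, 800]);


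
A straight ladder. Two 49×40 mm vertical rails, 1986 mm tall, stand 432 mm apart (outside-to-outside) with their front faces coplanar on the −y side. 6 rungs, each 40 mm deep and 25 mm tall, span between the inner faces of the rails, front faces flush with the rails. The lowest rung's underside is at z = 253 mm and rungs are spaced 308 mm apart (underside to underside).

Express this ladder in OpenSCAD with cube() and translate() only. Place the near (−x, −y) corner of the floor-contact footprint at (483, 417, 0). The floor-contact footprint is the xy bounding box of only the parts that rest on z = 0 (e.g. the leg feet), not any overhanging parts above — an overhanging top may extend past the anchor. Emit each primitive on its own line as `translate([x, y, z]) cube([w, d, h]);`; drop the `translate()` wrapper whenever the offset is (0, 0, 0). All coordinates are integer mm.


translate([483, 417, 0]) cube([49, 40, 1986]);
translate([866, 417, 0]) cube([49, 40, 1986]);
translate([532, 417, 253]) cube([334, 40, 25]);
translate([532, 417, 561]) cube([334, 40, 25]);
translate([532, 417, 869]) cube([334, 40, 25]);
translate([532, 417, 1177]) cube([334, 40, 25]);
translate([532, 417, 1485]) cube([334, 40, 25]);
translate([532, 417, 1793]) cube([334, 40, 25]);


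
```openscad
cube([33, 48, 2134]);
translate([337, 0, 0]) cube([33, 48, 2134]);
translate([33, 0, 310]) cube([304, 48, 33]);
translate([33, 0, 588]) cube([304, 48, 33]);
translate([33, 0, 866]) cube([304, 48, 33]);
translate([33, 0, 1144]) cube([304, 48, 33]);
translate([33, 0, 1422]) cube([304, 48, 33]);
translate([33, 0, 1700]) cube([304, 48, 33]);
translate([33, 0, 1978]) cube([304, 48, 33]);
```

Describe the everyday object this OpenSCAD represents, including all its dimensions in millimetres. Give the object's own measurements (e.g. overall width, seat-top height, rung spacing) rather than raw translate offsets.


A straight ladder. Two 33×48 mm vertical rails, 2134 mm tall, stand 370 mm apart (outside-to-outside) with their front faces coplanar on the −y side. 7 rungs, each 48 mm deep and 33 mm tall, span between the inner faces of the rails, front faces flush with the rails. The lowest rung's underside is at z = 310 mm and rungs are spaced 278 mm apart (underside to underside).


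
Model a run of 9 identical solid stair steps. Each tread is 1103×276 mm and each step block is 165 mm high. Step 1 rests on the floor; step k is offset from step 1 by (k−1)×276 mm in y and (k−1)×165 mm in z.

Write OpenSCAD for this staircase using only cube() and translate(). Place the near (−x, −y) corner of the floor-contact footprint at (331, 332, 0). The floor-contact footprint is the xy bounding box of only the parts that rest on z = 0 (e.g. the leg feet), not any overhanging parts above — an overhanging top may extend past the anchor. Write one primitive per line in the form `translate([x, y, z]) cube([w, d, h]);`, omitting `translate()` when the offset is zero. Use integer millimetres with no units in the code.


translate([331, 332, 0]) cube([1103, 276, 165]);
translate([331, 608, 165]) cube([1103, 276, 165]);
translate([331, 884, 330]) cube([1103, 276, 165]);
translate([331, 1160, 495]) cube([1103, 276, 165]);
translate([331, 1436, 660]) cube([1103, 276, 165]);
translate([331, 1712, 825]) cube([1103, 276, 165]);
translate([331, 1988, 990]) cube([1103, 276, 165]);
translate([331, 2264, 1155]) cube([1103, 276, 165]);
translate([331, 2540, 1320]) cube([1103, 276, 165]);


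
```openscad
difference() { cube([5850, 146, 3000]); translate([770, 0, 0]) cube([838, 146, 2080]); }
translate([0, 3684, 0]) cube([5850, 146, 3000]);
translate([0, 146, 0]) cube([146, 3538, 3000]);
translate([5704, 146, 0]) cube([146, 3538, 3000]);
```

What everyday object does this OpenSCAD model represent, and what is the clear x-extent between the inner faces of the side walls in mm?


A single room. The interior width is 5558 mm.

Four walls enclosing a rectangle with a door in the front wall — a room. Outside width 5850 minus two 146 mm walls gives 5558 mm.


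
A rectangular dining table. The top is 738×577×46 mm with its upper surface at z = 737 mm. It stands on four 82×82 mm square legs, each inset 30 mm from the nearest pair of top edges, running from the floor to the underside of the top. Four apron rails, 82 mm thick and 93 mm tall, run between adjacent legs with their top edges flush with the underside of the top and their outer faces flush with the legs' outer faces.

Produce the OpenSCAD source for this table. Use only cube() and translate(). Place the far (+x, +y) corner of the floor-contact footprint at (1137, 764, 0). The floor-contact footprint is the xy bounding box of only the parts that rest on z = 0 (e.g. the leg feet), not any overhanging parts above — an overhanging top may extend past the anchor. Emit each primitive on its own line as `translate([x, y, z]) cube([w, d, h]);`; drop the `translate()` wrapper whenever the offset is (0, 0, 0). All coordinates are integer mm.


// leg_h = 737 - 46 = 691
// apron z = 691 - 93 = 598
translate([429, 217, 691]) cube([738, 577, 46]);
translate([459, 247, 0]) cube([82, 82, 691]);
translate([1055, 247, 0]) cube([82, 82, 691]);
translate([459, 682, 0]) cube([82, 82, 691]);
translate([1055, 682, 0]) cube([82, 82, 691]);
translate([541, 247, 598]) cube([514, 82, 93]);
translate([541, 682, 598]) cube([514, 82, 93]);
translate([459, 329, 598]) cube([82, 353, 93]);
translate([1055, 329, 598]) cube([82, 353, 93]);


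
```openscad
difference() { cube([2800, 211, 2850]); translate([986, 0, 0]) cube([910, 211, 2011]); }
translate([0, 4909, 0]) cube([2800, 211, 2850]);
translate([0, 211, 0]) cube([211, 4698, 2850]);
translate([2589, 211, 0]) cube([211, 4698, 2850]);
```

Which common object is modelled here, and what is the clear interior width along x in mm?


A single room. The interior width is 2378 mm.

Four walls enclosing a rectangle with a door in the front wall — a room. Outside width 2800 minus two 211 mm walls gives 2378 mm.


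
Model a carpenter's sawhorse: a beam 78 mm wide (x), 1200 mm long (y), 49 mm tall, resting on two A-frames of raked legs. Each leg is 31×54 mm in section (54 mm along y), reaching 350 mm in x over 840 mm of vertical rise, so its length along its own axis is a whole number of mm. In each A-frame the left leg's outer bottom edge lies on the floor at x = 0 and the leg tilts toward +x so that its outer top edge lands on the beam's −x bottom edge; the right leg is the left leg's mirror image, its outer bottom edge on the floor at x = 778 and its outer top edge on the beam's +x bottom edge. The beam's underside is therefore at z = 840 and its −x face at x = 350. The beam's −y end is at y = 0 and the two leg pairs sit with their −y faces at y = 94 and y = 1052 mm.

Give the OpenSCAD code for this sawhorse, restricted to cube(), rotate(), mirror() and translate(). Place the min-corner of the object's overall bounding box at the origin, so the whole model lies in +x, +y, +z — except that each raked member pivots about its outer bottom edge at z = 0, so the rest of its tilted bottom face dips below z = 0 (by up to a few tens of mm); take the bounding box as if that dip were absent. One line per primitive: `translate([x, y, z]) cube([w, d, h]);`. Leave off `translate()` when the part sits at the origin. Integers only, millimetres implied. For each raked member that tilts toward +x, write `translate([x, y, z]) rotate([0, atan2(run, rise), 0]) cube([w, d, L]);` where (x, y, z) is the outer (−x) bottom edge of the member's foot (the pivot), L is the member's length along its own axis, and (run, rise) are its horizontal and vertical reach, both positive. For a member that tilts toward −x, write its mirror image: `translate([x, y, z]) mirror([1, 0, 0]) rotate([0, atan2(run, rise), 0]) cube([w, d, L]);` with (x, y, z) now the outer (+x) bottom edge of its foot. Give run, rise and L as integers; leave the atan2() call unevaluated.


translate([350, 0, 840]) cube([78, 1200, 49]);
translate([0, 94, 0]) rotate([0, atan2(350, 840), 0]) cube([31, 54, 910]);
translate([778, 94, 0]) mirror([1, 0, 0]) rotate([0, atan2(350, 840), 0]) cube([31, 54, 910]);
translate([0, 1052, 0]) rotate([0, atan2(350, 840), 0]) cube([31, 54, 910]);
translate([778, 1052, 0]) mirror([1, 0, 0]) rotate([0, atan2(350, 840), 0]) cube([31, 54, 910]);


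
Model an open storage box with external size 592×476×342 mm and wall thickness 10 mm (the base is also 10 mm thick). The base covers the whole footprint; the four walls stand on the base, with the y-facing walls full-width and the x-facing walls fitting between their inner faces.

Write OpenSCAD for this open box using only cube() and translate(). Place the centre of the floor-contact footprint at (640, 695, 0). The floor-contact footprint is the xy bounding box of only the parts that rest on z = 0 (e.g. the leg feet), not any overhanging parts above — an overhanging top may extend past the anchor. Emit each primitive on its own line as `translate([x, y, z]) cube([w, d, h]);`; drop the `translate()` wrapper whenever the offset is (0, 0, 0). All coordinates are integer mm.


translate([344, 457, 0]) cube([592, 476, 10]);
translate([344, 457, 10]) cube([592, 10, 332]);
translate([344, 923, 10]) cube([592, 10, 332]);
translate([344, 467, 10]) cube([10, 456, 332]);
translate([926, 467, 10]) cube([10, 456, 332]);


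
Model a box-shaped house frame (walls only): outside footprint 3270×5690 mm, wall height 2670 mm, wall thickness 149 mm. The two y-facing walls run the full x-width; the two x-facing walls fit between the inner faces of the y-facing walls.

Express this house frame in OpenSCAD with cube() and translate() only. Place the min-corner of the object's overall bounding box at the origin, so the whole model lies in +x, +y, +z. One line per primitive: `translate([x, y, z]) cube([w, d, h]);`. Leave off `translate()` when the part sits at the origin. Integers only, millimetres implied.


cube([3270, 149, 2670]);
translate([0, 5541, 0]) cube([3270, 149, 2670]);
translate([0, 149, 0]) cube([149, 5392, 2670]);
translate([3121, 149, 0]) cube([149, 5392, 2670]);


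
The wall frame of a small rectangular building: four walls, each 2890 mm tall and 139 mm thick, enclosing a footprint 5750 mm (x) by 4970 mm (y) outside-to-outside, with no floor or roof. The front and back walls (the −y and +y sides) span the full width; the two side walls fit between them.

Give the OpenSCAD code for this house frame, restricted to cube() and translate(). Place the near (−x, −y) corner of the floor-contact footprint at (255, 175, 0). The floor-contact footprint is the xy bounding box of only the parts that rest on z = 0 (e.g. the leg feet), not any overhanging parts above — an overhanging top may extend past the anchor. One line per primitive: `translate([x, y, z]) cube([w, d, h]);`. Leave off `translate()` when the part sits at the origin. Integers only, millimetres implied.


translate([255, 175, 0]) cube([5750, 139, 2890]);
translate([255, 5006, 0]) cube([5750, 139, 2890]);
translate([255, 314, 0]) cube([139, 4692, 2890]);
translate([5866, 314, 0]) cube([139, 4692, 2890]);


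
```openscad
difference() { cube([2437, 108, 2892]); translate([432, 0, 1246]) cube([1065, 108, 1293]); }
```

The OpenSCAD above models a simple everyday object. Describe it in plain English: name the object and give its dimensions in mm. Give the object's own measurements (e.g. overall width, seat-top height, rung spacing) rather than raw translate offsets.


A wall 2437 mm long (x), 108 mm thick (y), 2892 mm tall, with a rectangular window opening cut through it. The opening is 1065 mm wide and 1293 mm tall; its sill is at z = 1246 mm and its near (−x) edge is 432 mm from the wall's −x end. The opening passes through the full wall thickness.


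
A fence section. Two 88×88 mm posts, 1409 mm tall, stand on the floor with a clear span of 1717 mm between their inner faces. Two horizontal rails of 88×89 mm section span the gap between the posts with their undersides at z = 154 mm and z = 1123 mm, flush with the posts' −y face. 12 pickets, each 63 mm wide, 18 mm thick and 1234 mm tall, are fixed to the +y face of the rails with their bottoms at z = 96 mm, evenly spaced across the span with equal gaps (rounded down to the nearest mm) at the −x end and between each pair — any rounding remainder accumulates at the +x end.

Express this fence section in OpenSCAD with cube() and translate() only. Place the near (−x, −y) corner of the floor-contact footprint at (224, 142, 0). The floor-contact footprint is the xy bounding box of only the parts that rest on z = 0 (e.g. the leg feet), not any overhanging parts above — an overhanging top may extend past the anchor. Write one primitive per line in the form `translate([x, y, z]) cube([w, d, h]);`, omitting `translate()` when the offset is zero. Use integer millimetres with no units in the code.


translate([224, 142, 0]) cube([88, 88, 1409]);
translate([2029, 142, 0]) cube([88, 88, 1409]);
translate([312, 142, 154]) cube([1717, 88, 89]);
translate([312, 142, 1123]) cube([1717, 88, 89]);
translate([385, 230, 96]) cube([63, 18, 1234]);
translate([521, 230, 96]) cube([63, 18, 1234]);
translate([657, 230, 96]) cube([63, 18, 1234]);
translate([793, 230, 96]) cube([63, 18, 1234]);
translate([929, 230, 96]) cube([63, 18, 1234]);
translate([1065, 230, 96]) cube([63, 18, 1234]);
translate([1201, 230, 96]) cube([63, 18, 1234]);
translate([1337, 230, 96]) cube([63, 18, 1234]);
translate([1473, 230, 96]) cube([63, 18, 1234]);
translate([1609, 230, 96]) cube([63, 18, 1234]);
translate([1745, 230, 96]) cube([63, 18, 1234]);
translate([1881, 230, 96]) cube([63, 18, 1234]);


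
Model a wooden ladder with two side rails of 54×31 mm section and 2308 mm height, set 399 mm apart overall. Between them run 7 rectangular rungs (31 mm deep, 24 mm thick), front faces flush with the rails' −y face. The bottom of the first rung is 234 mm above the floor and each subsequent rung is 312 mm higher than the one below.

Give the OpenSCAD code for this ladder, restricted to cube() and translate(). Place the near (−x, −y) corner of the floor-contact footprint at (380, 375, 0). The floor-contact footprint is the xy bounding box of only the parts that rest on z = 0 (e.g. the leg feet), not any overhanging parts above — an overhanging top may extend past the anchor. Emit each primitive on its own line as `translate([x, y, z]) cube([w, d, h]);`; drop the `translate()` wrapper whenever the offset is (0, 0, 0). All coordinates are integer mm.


translate([380, 375, 0]) cube([54, 31, 2308]);
translate([725, 375, 0]) cube([54, 31, 2308]);
translate([434, 375, 234]) cube([291, 31, 24]);
translate([434, 375, 546]) cube([291, 31, 24]);
translate([434, 375, 858]) cube([291, 31, 24]);
translate([434, 375, 1170]) cube([291, 31, 24]);
translate([434, 375, 1482]) cube([291, 31, 24]);
translate([434, 375, 1794]) cube([291, 31, 24]);
translate([434, 375, 2106]) cube([291, 31, 24]);


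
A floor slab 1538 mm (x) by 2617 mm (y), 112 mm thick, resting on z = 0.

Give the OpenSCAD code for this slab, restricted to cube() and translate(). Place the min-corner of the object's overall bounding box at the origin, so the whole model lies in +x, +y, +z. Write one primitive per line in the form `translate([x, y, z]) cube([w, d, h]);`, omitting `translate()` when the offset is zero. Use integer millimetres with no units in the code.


cube([1538, 2617, 112]);


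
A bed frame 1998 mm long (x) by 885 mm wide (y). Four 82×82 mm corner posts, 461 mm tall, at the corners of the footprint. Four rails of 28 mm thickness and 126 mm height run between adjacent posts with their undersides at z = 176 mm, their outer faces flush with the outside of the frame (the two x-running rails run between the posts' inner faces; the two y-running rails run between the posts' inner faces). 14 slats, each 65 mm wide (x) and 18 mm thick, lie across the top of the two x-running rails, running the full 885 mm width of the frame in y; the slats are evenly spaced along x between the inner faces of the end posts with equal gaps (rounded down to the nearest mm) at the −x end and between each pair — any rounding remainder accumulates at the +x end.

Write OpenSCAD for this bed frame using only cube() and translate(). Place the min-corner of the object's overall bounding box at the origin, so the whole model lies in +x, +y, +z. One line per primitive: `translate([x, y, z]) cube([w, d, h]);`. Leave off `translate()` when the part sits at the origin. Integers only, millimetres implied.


cube([82, 82, 461]);
translate([0, 803, 0]) cube([82, 82, 461]);
translate([1916, 0, 0]) cube([82, 82, 461]);
translate([1916, 803, 0]) cube([82, 82, 461]);
translate([82, 0, 176]) cube([1834, 28, 126]);
translate([82, 857, 176]) cube([1834, 28, 126]);
translate([0, 82, 176]) cube([28, 721, 126]);
translate([1970, 82, 176]) cube([28, 721, 126]);
translate([143, 0, 302]) cube([65, 885, 18]);
translate([269, 0, 302]) cube([65, 885, 18]);
translate([395, 0, 302]) cube([65, 885, 18]);
translate([521, 0, 302]) cube([65, 885, 18]);
translate([647, 0, 302]) cube([65, 885, 18]);
translate([773, 0, 302]) cube([65, 885, 18]);
translate([899, 0, 302]) cube([65, 885, 18]);
translate([1025, 0, 302]) cube([65, 885, 18]);
translate([1151, 0, 302]) cube([65, 885, 18]);
translate([1277, 0, 302]) cube([65, 885, 18]);
translate([1403, 0, 302]) cube([65, 885, 18]);
translate([1529, 0, 302]) cube([65, 885, 18]);
translate([1655, 0, 302]) cube([65, 885, 18]);
translate([1781, 0, 302]) cube([65, 885, 18]);


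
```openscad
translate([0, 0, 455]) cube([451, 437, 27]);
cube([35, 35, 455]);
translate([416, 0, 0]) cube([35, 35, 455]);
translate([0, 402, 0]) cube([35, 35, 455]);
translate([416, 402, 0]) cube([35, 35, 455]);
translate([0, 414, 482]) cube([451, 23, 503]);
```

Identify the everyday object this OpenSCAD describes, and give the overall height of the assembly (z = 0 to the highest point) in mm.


A chair. The overall height is 985 mm.

A slab on four corner posts with a tall panel at the back — a chair. The seat slab sits at z = 455 with thickness 27, and the 503 mm backrest starts at the seat top, so the overall height is 455 + 27 + 503 = 985 mm.


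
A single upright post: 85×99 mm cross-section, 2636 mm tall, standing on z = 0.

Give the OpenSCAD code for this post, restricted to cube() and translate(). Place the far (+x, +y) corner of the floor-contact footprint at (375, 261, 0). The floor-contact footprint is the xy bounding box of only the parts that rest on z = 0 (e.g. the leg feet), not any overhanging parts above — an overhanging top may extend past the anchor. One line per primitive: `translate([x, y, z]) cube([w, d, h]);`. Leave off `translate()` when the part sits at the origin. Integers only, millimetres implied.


translate([290, 162, 0]) cube([85, 99, 2636]);


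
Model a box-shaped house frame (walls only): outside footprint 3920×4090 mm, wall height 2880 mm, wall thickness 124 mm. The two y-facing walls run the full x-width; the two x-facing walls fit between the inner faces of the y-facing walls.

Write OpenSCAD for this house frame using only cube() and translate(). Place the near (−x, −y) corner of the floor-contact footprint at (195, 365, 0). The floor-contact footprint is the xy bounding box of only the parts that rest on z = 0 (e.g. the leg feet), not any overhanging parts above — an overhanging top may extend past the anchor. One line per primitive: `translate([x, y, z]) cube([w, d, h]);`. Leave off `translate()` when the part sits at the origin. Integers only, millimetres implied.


translate([195, 365, 0]) cube([3920, 124, 2880]);
translate([195, 4331, 0]) cube([3920, 124, 2880]);
translate([195, 489, 0]) cube([124, 3842, 2880]);
translate([3991, 489, 0]) cube([124, 3842, 2880]);


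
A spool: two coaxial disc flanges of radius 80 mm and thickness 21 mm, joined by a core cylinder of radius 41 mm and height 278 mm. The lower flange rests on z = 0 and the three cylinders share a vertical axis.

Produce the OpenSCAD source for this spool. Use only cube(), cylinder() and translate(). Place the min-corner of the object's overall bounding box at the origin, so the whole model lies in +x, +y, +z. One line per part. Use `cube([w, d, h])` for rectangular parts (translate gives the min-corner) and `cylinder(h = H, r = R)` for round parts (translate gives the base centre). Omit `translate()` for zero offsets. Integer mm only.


translate([80, 80, 0]) cylinder(h = 21, r = 80);
translate([80, 80, 21]) cylinder(h = 278, r = 41);
translate([80, 80, 299]) cylinder(h = 21, r = 80);


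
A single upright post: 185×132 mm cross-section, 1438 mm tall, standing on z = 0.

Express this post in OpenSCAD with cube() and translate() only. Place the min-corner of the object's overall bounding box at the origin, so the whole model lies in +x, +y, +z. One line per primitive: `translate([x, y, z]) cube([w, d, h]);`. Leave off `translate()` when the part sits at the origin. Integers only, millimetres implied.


cube([185, 132, 1438]);


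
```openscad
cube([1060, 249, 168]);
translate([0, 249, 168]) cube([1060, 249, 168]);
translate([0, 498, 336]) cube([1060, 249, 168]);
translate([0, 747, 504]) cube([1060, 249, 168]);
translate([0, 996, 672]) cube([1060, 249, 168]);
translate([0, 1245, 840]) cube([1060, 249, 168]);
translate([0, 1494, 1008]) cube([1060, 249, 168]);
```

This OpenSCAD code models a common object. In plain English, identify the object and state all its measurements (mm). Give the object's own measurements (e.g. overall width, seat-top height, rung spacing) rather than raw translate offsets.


A straight staircase of 7 solid steps. Each step is 1060 mm wide (x), 249 mm deep (y, the going) and 168 mm tall (the rise). The first step rests on the floor; each subsequent step sits one going further in +y and one rise higher in +z, directly behind and above the previous step with no overlap.


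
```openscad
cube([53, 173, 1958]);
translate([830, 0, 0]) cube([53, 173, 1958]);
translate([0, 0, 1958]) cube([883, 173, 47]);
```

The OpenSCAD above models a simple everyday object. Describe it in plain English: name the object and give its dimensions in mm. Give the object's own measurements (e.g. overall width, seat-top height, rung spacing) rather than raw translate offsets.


A door frame. The clear opening is 777 mm wide and 1958 mm high. Two 53 mm wide jambs, 173 mm deep, stand either side of the opening from the floor to the top of the opening. A 47 mm thick head sits across the top of both jambs, spanning the full outside width of the frame.


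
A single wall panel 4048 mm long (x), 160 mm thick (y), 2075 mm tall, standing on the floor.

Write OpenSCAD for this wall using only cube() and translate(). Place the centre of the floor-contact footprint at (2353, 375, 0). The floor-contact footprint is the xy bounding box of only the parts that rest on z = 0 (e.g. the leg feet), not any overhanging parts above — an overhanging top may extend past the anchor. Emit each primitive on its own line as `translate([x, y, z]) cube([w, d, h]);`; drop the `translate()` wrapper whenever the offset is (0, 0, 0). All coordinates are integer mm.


translate([329, 295, 0]) cube([4048, 160, 2075]);


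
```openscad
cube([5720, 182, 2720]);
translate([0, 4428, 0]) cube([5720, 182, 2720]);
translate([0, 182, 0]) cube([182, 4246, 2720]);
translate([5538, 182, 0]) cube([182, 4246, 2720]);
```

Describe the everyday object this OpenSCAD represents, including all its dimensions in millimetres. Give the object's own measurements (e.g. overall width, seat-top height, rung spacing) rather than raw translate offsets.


The wall frame of a small rectangular building: four walls, each 2720 mm tall and 182 mm thick, enclosing a footprint 5720 mm (x) by 4610 mm (y) outside-to-outside, with no floor or roof. The front and back walls (the −y and +y sides) span the full width; the two side walls fit between them.


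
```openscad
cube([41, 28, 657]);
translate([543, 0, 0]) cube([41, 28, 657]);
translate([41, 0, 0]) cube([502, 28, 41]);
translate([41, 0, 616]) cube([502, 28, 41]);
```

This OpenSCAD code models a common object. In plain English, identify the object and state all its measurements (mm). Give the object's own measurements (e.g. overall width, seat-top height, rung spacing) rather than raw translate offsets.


A rectangular picture frame lying in the x–z plane (depth along y). The opening is 502 mm wide (x) by 575 mm tall (z), surrounded by a border 41 mm wide on all four sides. The frame is 28 mm deep and is made of two full-height vertical stiles with two horizontal rails fitted between them.


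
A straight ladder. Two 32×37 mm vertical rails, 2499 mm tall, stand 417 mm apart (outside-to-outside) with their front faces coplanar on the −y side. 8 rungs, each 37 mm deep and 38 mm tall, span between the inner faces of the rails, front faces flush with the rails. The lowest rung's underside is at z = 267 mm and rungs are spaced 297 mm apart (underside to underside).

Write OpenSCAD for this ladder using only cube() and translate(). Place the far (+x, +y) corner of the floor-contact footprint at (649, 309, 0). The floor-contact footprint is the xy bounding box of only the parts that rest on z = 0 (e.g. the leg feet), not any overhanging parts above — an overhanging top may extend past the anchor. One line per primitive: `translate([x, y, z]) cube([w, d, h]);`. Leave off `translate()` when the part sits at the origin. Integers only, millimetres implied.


// rung span = 417 - 2*32 = 353
// rung[k] z = 267 + k*297
translate([232, 272, 0]) cube([32, 37, 2499]);
translate([617, 272, 0]) cube([32, 37, 2499]);
translate([264, 272, 267]) cube([353, 37, 38]);
translate([264, 272, 564]) cube([353, 37, 38]);
translate([264, 272, 861]) cube([353, 37, 38]);
translate([264, 272, 1158]) cube([353, 37, 38]);
translate([264, 272, 1455]) cube([353, 37, 38]);
translate([264, 272, 1752]) cube([353, 37, 38]);
translate([264, 272, 2049]) cube([353, 37, 38]);
translate([264, 272, 2346]) cube([353, 37, 38]);


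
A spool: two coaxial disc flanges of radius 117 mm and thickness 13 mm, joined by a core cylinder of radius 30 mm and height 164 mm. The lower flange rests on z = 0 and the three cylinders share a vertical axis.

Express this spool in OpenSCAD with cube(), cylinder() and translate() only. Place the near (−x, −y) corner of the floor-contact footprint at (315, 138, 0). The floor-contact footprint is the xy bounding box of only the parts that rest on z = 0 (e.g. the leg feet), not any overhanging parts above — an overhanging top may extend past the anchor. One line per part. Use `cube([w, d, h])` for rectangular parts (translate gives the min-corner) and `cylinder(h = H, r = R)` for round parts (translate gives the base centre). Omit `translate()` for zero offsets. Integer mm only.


translate([432, 255, 0]) cylinder(h = 13, r = 117);
translate([432, 255, 13]) cylinder(h = 164, r = 30);
translate([432, 255, 177]) cylinder(h = 13, r = 117);


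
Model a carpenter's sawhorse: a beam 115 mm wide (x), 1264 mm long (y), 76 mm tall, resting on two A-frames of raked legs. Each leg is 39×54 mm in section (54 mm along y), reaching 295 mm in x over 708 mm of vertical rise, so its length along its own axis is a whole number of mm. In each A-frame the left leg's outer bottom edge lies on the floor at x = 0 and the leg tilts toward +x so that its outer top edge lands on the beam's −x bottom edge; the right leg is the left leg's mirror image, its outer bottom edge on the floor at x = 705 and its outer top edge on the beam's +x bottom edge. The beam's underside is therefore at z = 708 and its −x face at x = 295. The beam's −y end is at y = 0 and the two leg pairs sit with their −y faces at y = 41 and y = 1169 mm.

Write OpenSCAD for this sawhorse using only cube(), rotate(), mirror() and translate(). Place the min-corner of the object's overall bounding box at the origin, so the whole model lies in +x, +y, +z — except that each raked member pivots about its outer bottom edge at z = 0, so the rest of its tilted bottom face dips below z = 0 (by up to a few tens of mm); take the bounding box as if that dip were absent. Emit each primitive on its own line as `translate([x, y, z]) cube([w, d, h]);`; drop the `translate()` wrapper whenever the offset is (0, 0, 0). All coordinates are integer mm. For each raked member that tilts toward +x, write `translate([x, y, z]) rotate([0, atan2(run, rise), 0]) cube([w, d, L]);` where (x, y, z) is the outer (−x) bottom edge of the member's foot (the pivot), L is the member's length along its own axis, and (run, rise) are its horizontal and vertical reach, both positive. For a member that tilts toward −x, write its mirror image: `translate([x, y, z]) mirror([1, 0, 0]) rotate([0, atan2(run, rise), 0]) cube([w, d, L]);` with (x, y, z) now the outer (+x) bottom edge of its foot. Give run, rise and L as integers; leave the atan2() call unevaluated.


translate([295, 0, 708]) cube([115, 1264, 76]);
translate([0, 41, 0]) rotate([0, atan2(295, 708), 0]) cube([39, 54, 767]);
translate([705, 41, 0]) mirror([1, 0, 0]) rotate([0, atan2(295, 708), 0]) cube([39, 54, 767]);
translate([0, 1169, 0]) rotate([0, atan2(295, 708), 0]) cube([39, 54, 767]);
translate([705, 1169, 0]) mirror([1, 0, 0]) rotate([0, atan2(295, 708), 0]) cube([39, 54, 767]);


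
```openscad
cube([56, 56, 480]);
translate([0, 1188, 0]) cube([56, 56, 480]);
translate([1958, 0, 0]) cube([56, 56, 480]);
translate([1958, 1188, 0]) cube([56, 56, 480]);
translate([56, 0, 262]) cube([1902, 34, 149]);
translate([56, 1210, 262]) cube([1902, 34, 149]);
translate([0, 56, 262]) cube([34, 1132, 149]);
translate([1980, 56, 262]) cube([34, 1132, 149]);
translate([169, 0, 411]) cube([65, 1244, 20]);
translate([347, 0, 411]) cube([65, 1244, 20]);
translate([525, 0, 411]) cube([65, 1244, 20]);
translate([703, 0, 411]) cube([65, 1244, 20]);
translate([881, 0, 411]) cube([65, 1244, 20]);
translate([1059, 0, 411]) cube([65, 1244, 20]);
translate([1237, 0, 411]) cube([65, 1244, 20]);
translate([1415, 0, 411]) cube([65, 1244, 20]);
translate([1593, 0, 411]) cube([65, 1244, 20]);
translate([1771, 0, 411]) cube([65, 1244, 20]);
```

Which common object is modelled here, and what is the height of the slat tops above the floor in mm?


A bed frame. The slat-top height is 431 mm.

Four posts, four rails, and a row of slats — a bed frame. Slats sit on the rails at z = 262 + 149 = 411; with slat thickness 20, the top is 431 mm.


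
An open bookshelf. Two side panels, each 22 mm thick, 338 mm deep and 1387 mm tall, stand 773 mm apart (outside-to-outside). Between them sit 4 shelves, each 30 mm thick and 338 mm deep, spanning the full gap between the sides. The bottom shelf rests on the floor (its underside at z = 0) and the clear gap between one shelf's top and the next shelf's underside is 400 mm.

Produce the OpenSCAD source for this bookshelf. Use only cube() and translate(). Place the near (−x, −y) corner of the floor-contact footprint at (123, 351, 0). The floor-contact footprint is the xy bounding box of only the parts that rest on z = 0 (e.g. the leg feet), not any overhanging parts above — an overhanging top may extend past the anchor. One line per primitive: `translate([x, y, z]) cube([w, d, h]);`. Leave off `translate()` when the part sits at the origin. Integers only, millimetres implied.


translate([123, 351, 0]) cube([22, 338, 1387]);
translate([874, 351, 0]) cube([22, 338, 1387]);
translate([145, 351, 0]) cube([729, 338, 30]);
translate([145, 351, 430]) cube([729, 338, 30]);
translate([145, 351, 860]) cube([729, 338, 30]);
translate([145, 351, 1290]) cube([729, 338, 30]);


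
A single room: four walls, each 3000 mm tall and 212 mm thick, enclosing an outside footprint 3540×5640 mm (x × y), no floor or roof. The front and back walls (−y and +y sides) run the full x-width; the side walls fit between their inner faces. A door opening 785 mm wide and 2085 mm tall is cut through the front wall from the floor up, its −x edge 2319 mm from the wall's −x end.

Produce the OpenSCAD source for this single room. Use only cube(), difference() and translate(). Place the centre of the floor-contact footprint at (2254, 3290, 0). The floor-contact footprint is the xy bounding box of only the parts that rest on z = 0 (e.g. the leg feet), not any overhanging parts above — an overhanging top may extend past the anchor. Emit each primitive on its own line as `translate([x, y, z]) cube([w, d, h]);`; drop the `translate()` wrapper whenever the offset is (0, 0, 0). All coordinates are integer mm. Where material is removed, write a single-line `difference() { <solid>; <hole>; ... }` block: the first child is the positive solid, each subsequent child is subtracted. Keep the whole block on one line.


difference() { translate([484, 470, 0]) cube([3540, 212, 3000]); translate([2803, 470, 0]) cube([785, 212, 2085]); }
translate([484, 5898, 0]) cube([3540, 212, 3000]);
translate([484, 682, 0]) cube([212, 5216, 3000]);
translate([3812, 682, 0]) cube([212, 5216, 3000]);


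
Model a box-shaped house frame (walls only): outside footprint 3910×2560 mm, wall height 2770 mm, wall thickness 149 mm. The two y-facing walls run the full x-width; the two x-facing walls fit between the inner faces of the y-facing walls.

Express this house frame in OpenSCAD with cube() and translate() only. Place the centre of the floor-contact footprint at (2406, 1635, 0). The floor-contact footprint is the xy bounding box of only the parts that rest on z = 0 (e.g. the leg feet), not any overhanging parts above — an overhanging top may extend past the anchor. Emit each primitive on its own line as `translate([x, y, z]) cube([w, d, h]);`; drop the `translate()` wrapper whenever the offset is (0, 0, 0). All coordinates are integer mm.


translate([451, 355, 0]) cube([3910, 149, 2770]);
translate([451, 2766, 0]) cube([3910, 149, 2770]);
translate([451, 504, 0]) cube([149, 2262, 2770]);
translate([4212, 504, 0]) cube([149, 2262, 2770]);


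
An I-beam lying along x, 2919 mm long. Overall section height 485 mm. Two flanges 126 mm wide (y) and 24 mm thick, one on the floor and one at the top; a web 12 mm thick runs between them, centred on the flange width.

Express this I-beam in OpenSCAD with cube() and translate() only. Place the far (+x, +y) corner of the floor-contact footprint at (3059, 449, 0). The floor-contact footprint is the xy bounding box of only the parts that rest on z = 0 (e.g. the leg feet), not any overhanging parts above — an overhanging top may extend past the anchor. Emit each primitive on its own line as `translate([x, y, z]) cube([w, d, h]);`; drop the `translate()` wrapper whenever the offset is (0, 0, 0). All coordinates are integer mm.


translate([140, 323, 0]) cube([2919, 126, 24]);
translate([140, 380, 24]) cube([2919, 12, 437]);
translate([140, 323, 461]) cube([2919, 126, 24]);


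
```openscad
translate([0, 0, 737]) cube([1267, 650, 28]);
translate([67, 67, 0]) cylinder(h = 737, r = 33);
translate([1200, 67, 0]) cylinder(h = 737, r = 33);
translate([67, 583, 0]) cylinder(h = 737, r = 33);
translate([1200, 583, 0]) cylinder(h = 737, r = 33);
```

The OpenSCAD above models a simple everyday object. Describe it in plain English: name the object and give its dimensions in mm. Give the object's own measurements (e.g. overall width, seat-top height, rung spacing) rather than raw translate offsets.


A rectangular dining table. The top is 1267×650×28 mm with its upper surface at z = 765 mm. It stands on four round legs of 66 mm diameter, each leg's bounding box inset 34 mm from the nearest pair of top edges, running from the floor to the underside of the top.


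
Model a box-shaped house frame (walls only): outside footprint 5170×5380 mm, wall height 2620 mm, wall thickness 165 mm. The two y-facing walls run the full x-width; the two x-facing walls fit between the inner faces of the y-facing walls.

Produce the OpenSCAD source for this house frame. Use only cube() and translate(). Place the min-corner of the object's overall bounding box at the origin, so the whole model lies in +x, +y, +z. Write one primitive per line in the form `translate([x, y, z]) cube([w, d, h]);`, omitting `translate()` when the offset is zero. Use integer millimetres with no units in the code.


cube([5170, 165, 2620]);
translate([0, 5215, 0]) cube([5170, 165, 2620]);
translate([0, 165, 0]) cube([165, 5050, 2620]);
translate([5005, 165, 0]) cube([165, 5050, 2620]);


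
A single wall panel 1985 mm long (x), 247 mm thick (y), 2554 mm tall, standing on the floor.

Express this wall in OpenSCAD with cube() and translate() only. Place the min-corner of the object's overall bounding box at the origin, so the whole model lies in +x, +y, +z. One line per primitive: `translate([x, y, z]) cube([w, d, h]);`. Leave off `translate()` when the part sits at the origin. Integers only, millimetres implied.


cube([1985, 247, 2554]);


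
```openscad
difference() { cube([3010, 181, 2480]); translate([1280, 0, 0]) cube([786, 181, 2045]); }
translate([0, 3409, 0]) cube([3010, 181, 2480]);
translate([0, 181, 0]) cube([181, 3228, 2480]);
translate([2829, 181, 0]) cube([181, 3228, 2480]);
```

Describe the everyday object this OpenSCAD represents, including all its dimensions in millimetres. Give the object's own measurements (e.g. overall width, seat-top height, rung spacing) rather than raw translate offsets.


A single room: four walls, each 2480 mm tall and 181 mm thick, enclosing an outside footprint 3010×3590 mm (x × y), no floor or roof. The front and back walls (−y and +y sides) run the full x-width; the side walls fit between their inner faces. A door opening 786 mm wide and 2045 mm tall is cut through the front wall from the floor up, its −x edge 1280 mm from the wall's −x end.
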